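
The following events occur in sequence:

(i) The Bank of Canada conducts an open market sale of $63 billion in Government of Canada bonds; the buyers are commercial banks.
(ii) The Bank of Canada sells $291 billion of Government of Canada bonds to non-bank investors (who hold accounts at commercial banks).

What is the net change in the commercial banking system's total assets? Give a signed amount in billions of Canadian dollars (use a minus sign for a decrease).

-$291 billion

Bank of Canada balance sheet:
  Assets:      Securities −$354B
  Liabilities: Bank reserves −$354B
Commercial banking system:
  Assets:      Reserves at CB −$354B, Securities +$63B
  Liabilities: Checkable deposits −$291B
Change in total bank assets = -$291 billion.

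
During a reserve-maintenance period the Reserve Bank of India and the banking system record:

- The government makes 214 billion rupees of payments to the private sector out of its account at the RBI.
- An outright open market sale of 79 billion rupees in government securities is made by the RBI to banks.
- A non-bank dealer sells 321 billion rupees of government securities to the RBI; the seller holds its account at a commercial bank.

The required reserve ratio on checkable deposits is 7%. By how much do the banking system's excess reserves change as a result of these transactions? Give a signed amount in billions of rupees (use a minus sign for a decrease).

+418.55 billion

Government spending 214 billion rupees: reserves +214B, deposits +214B.
OMO sale (to banks) 79 billion rupees: reserves −79B, deposits 0.
Asset purchase (from non-banks) 321 billion rupees: reserves +321B, deposits +321B.
Totals: Δreserves = +456B, Δdeposits = +535B.
Δrequired reserves = 7% × +535B = +37.45B.
Δexcess reserves = Δreserves − Δrequired = +456B − (+37.45B) = +418.55 billion.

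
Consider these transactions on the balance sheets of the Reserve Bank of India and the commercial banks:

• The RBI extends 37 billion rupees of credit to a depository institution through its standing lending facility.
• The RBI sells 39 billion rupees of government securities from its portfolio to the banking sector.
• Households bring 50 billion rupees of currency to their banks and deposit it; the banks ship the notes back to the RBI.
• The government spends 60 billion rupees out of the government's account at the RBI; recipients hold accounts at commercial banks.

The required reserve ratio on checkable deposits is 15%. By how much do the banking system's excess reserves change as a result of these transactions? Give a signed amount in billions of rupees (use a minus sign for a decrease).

+91.5 billion

Discount-window loan 37 billion rupees: reserves +37B, deposits 0.
OMO sale (to banks) 39 billion rupees: reserves −39B, deposits 0.
Currency deposit 50 billion rupees: reserves +50B, deposits +50B.
Government spending 60 billion rupees: reserves +60B, deposits +60B.
Totals: Δreserves = +108B, Δdeposits = +110B.
Δrequired reserves = 15% × +110B = +16.5B.
Δexcess reserves = Δreserves − Δrequired = +108B − (+16.5B) = +91.5 billion.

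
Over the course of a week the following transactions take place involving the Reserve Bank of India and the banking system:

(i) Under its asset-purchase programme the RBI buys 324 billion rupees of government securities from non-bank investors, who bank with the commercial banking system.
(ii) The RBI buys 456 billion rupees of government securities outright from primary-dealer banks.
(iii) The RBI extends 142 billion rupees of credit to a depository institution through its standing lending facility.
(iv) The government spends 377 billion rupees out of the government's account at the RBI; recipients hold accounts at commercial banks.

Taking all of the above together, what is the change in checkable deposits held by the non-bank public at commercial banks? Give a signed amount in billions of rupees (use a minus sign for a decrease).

Asset purchase (from non-banks) 324 billion rupees: non-bank counterparties' bank balances rise → +324B.
OMO purchase (from banks) 456 billion rupees: the counterparty is a bank, so public deposits are unchanged → 0.
Discount-window loan 142 billion rupees: the counterparty is a bank, so public deposits are unchanged → 0.
Government spending 377 billion rupees: non-bank counterparties' bank balances rise → +377B.
Net: 324 + 0 + 0 + 377 = +701 billion.

+701 billion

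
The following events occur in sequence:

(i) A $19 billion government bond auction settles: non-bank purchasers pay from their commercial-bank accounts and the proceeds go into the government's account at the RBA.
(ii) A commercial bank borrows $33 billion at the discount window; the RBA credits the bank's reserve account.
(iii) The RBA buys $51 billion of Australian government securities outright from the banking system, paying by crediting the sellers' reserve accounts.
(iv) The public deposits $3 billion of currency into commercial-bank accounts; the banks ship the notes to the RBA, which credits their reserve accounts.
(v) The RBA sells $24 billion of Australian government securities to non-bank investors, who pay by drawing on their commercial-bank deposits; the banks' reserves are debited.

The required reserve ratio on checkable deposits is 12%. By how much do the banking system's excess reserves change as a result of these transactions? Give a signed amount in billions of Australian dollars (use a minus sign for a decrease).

+$48.8 billion

Government account inflow $19 billion: reserves −$19B, deposits −$19B.
Discount-window loan $33 billion: reserves +$33B, deposits 0.
OMO purchase (from banks) $51 billion: reserves +$51B, deposits 0.
Currency deposit $3 billion: reserves +$3B, deposits +$3B.
Asset sale (to non-banks) $24 billion: reserves −$24B, deposits −$24B.
Totals: Δreserves = +$44B, Δdeposits = −$40B.
Δrequired reserves = 12% × −$40B = −$4.8B.
Δexcess reserves = Δreserves − Δrequired = +$44B − (−$4.8B) = +$48.8 billion.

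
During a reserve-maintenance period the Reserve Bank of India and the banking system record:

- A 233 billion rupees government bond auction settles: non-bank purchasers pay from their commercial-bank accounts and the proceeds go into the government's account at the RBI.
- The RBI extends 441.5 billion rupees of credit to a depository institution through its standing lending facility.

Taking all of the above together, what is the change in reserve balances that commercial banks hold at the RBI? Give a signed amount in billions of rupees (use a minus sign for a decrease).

+208.5 billion

RBI balance sheet:
  Assets:      Loans to banks +441.5B
  Liabilities: Bank reserves +208.5B, Government deposits +233B
So the change in reserve balances that commercial banks hold at the RBI is +208.5 billion.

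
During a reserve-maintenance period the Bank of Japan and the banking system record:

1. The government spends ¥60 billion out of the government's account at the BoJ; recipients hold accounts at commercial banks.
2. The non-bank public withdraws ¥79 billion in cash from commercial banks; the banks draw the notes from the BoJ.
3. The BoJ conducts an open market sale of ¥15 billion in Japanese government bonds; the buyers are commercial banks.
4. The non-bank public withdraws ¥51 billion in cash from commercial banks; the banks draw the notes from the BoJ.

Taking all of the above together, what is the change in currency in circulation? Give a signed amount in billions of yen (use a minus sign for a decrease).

BoJ balance sheet:
  Assets:      Securities −¥15B
  Liabilities: Bank reserves −¥85B, Currency in circulation +¥130B, Government deposits −¥60B
Commercial banking system:
  Assets:      Reserves at CB −¥85B, Securities +¥15B
  Liabilities: Checkable deposits −¥70B
So the change in currency in circulation is +¥130 billion.

+¥130 billion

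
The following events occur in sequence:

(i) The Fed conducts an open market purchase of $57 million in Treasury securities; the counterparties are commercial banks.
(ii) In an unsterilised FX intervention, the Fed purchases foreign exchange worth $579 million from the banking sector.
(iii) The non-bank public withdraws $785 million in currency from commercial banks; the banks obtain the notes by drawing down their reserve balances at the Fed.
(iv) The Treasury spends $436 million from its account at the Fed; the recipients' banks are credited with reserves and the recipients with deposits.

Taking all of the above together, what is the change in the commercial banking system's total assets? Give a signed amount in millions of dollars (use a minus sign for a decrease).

OMO purchase (from banks) $57 million: just an asset swap on bank balance sheets → 0.
FX purchase $579 million: just an asset swap on bank balance sheets → 0.
Currency withdrawal $785 million: bank balance sheets shrink → −$785M.
Government spending $436 million: bank balance sheets expand → +$436M.
Net: 0 + 0 − 785 + 436 = -$349 million.

-$349 million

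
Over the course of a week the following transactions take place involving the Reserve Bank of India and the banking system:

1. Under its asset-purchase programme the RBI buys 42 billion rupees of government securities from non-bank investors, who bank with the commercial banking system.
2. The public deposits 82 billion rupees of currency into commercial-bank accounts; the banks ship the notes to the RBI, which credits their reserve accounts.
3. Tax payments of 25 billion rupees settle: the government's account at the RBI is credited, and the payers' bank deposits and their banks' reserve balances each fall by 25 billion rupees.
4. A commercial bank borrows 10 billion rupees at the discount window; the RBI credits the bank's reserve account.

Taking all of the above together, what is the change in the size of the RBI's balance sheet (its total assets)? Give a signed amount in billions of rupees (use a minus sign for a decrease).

+52 billion

RBI balance sheet:
  Assets:      Securities +42B, Loans to banks +10B
  Liabilities: Bank reserves +109B, Currency in circulation −82B, Government deposits +25B
Commercial banking system:
  Assets:      Reserves at CB +109B
  Liabilities: Checkable deposits +99B, Borrowings from CB +10B
Change in total RBI assets = +52 billion.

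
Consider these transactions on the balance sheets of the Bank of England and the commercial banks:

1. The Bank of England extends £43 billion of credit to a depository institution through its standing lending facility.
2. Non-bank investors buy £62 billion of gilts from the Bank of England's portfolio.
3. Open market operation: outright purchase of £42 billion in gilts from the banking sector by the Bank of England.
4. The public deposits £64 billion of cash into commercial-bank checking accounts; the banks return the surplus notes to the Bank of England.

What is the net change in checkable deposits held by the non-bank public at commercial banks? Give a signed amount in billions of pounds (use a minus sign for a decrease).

Bank of England balance sheet:
  Assets:      Securities −£20B, Loans to banks +£43B
  Liabilities: Bank reserves +£87B, Currency in circulation −£64B
Commercial banking system:
  Assets:      Reserves at CB +£87B, Securities −£42B
  Liabilities: Checkable deposits +£2B, Borrowings from CB +£43B
So the change in checkable deposits held by the non-bank public at commercial banks is +£2 billion.

+£2 billion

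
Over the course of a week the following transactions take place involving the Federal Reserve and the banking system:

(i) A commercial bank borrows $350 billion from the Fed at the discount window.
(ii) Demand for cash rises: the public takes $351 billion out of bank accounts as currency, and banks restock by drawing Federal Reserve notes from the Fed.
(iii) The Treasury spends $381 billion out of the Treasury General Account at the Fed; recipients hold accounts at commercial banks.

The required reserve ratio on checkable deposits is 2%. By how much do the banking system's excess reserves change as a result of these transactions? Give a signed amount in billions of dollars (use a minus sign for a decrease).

+$379.4 billion

Discount-window loan $350 billion: reserves +$350B, deposits 0.
Currency withdrawal $351 billion: reserves −$351B, deposits −$351B.
Government spending $381 billion: reserves +$381B, deposits +$381B.
Totals: Δreserves = +$380B, Δdeposits = +$30B.
Δrequired reserves = 2% × +$30B = +$0.6B.
Δexcess reserves = Δreserves − Δrequired = +$380B − (+$0.6B) = +$379.4 billion.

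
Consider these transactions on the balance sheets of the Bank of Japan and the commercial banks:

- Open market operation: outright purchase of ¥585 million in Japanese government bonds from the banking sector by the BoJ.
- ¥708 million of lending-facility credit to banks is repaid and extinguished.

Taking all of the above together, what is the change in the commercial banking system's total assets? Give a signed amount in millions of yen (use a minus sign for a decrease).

BoJ balance sheet:
  Assets:      Securities +¥585M, Loans to banks −¥708M
  Liabilities: Bank reserves −¥123M
Commercial banking system:
  Assets:      Reserves at CB −¥123M, Securities −¥585M
  Liabilities: Borrowings from CB −¥708M
Change in total bank assets = -¥708 million.

-¥708 million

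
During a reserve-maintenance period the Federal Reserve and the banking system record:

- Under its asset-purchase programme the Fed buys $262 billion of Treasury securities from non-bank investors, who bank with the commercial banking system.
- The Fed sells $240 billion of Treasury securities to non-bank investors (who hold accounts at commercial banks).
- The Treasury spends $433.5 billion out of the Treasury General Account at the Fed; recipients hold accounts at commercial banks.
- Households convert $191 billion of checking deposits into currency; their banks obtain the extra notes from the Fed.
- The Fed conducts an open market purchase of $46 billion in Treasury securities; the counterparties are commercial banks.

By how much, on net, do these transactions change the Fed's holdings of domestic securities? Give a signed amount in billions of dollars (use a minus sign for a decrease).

+$68 billion

Fed balance sheet:
  Assets:      Securities +$68B
  Liabilities: Bank reserves +$310.5B, Currency in circulation +$191B, Government deposits −$433.5B
Commercial banking system:
  Assets:      Reserves at CB +$310.5B, Securities −$46B
  Liabilities: Checkable deposits +$264.5B
So the change in the Fed's holdings of domestic securities is +$68 billion.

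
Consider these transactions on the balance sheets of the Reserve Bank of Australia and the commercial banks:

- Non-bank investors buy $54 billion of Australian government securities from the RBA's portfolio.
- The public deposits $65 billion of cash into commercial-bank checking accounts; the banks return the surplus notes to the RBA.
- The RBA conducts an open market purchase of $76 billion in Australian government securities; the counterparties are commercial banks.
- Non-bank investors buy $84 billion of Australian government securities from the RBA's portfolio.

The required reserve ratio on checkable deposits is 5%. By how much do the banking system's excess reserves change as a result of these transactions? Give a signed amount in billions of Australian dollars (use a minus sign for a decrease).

Asset sale (to non-banks) $54 billion: reserves −$54B, deposits −$54B.
Currency deposit $65 billion: reserves +$65B, deposits +$65B.
OMO purchase (from banks) $76 billion: reserves +$76B, deposits 0.
Asset sale (to non-banks) $84 billion: reserves −$84B, deposits −$84B.
Totals: Δreserves = +$3B, Δdeposits = −$73B.
Δrequired reserves = 5% × −$73B = −$3.65B.
Δexcess reserves = Δreserves − Δrequired = +$3B − (−$3.65B) = +$6.65 billion.

+$6.65 billion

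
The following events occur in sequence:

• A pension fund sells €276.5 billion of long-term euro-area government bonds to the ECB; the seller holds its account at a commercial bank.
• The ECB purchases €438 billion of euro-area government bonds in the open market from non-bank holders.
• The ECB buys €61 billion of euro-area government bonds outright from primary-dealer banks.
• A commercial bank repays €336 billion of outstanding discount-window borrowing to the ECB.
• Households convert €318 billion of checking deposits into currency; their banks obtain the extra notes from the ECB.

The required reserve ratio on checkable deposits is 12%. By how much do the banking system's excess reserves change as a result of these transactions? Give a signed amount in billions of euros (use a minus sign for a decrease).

+€73.92 billion

Asset purchase (from non-banks) €276.5 billion: reserves +€276.5B, deposits +€276.5B.
Asset purchase (from non-banks) €438 billion: reserves +€438B, deposits +€438B.
OMO purchase (from banks) €61 billion: reserves +€61B, deposits 0.
Discount-window repayment €336 billion: reserves −€336B, deposits 0.
Currency withdrawal €318 billion: reserves −€318B, deposits −€318B.
Totals: Δreserves = +€121.5B, Δdeposits = +€396.5B.
Δrequired reserves = 12% × +€396.5B = +€47.58B.
Δexcess reserves = Δreserves − Δrequired = +€121.5B − (+€47.58B) = +€73.92 billion.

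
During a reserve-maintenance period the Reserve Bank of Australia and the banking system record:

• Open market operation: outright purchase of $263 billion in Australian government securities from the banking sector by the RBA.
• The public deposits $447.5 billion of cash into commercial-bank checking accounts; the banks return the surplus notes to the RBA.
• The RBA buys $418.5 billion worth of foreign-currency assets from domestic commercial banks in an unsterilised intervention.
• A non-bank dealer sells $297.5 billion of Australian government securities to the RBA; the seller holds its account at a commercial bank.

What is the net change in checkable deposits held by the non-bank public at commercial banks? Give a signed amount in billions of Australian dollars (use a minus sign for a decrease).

+$745 billion

OMO purchase (from banks) $263 billion: the counterparty is a bank, so public deposits are unchanged → 0.
Currency deposit $447.5 billion: non-bank counterparties' bank balances rise → +$447.5B.
FX purchase $418.5 billion: the counterparty is a bank, so public deposits are unchanged → 0.
Asset purchase (from non-banks) $297.5 billion: non-bank counterparties' bank balances rise → +$297.5B.
Net: 0 + 447.5 + 0 + 297.5 = +$745 billion.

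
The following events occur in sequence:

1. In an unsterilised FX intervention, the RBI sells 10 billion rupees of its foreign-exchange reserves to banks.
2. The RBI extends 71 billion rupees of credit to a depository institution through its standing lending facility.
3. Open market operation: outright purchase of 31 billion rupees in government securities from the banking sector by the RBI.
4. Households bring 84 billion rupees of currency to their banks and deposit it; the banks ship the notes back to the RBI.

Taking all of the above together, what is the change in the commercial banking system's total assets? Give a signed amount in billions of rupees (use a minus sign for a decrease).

+155 billion

RBI balance sheet:
  Assets:      Securities +31B, Loans to banks +71B, Foreign assets −10B
  Liabilities: Bank reserves +176B, Currency in circulation −84B
Commercial banking system:
  Assets:      Reserves at CB +176B, Securities −31B, Foreign assets +10B
  Liabilities: Checkable deposits +84B, Borrowings from CB +71B
Change in total bank assets = +155 billion.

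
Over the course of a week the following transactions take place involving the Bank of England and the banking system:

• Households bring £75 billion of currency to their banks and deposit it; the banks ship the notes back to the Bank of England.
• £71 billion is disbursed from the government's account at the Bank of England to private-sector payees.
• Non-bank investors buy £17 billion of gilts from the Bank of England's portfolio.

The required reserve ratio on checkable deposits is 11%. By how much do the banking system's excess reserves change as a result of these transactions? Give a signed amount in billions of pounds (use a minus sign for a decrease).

+£114.81 billion

Currency deposit £75 billion: reserves +£75B, deposits +£75B.
Government spending £71 billion: reserves +£71B, deposits +£71B.
Asset sale (to non-banks) £17 billion: reserves −£17B, deposits −£17B.
Totals: Δreserves = +£129B, Δdeposits = +£129B.
Δrequired reserves = 11% × +£129B = +£14.19B.
Δexcess reserves = Δreserves − Δrequired = +£129B − (+£14.19B) = +£114.81 billion.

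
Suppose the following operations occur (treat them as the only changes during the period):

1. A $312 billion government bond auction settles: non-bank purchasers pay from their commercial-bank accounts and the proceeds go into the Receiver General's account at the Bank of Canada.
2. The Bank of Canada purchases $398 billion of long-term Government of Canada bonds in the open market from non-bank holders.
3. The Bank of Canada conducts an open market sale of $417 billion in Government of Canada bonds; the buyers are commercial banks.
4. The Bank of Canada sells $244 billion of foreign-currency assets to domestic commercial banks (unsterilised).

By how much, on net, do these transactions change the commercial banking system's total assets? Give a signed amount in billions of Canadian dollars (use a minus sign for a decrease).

+$86 billion

Government account inflow $312 billion: bank balance sheets shrink → −$312B.
Asset purchase (from non-banks) $398 billion: bank balance sheets expand → +$398B.
OMO sale (to banks) $417 billion: just an asset swap on bank balance sheets → 0.
FX sale $244 billion: just an asset swap on bank balance sheets → 0.
Net: −312 + 398 + 0 + 0 = +$86 billion.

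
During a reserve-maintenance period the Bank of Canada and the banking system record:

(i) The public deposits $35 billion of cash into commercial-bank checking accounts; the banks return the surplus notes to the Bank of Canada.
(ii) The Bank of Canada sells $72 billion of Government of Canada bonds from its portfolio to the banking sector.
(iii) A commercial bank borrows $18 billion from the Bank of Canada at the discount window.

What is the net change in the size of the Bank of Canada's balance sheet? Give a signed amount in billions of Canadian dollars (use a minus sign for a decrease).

-$54 billion

Currency deposit $35 billion: only the composition of liabilities changes → 0.
OMO sale (to banks) $72 billion: a Bank of Canada asset is shed → −$72B.
Discount-window loan $18 billion: a Bank of Canada asset is acquired → +$18B.
Net: 0 − 72 + 18 = -$54 billion.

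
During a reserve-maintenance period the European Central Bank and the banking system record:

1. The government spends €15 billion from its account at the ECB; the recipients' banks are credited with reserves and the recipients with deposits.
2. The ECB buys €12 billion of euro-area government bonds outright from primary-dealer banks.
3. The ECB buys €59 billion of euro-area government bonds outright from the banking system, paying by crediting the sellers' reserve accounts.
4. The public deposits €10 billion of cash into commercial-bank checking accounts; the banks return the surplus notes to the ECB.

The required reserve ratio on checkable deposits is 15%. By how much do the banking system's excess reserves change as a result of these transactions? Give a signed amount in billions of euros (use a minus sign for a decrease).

Government spending €15 billion: reserves +€15B, deposits +€15B.
OMO purchase (from banks) €12 billion: reserves +€12B, deposits 0.
OMO purchase (from banks) €59 billion: reserves +€59B, deposits 0.
Currency deposit €10 billion: reserves +€10B, deposits +€10B.
Totals: Δreserves = +€96B, Δdeposits = +€25B.
Δrequired reserves = 15% × +€25B = +€3.75B.
Δexcess reserves = Δreserves − Δrequired = +€96B − (+€3.75B) = +€92.25 billion.

+€92.25 billion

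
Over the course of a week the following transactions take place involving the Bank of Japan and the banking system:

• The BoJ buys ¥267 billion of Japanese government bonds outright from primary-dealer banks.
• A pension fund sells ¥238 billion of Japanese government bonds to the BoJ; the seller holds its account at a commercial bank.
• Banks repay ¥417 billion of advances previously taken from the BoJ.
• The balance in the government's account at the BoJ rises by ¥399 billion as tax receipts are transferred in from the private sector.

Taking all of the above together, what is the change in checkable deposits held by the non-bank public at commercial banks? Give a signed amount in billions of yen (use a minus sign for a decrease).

OMO purchase (from banks) ¥267 billion: the counterparty is a bank, so public deposits are unchanged → 0.
Asset purchase (from non-banks) ¥238 billion: non-bank counterparties' bank balances rise → +¥238B.
Discount-window repayment ¥417 billion: the counterparty is a bank, so public deposits are unchanged → 0.
Government account inflow ¥399 billion: non-bank counterparties' bank balances fall → −¥399B.
Net: 0 + 238 + 0 − 399 = -¥161 billion.

-¥161 billion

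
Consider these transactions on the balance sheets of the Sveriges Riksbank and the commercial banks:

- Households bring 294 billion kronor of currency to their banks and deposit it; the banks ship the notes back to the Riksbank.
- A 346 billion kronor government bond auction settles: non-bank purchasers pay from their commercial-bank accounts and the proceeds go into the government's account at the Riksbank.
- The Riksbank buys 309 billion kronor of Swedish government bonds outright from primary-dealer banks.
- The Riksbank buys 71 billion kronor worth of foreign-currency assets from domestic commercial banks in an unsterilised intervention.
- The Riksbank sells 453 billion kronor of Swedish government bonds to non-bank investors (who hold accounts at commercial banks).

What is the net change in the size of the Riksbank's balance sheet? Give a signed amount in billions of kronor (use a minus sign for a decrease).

-73 billion

Riksbank balance sheet:
  Assets:      Securities −144B, Foreign assets +71B
  Liabilities: Bank reserves −125B, Currency in circulation −294B, Government deposits +346B
Commercial banking system:
  Assets:      Reserves at CB −125B, Securities −309B, Foreign assets −71B
  Liabilities: Checkable deposits −505B
Change in total Riksbank assets = -73 billion.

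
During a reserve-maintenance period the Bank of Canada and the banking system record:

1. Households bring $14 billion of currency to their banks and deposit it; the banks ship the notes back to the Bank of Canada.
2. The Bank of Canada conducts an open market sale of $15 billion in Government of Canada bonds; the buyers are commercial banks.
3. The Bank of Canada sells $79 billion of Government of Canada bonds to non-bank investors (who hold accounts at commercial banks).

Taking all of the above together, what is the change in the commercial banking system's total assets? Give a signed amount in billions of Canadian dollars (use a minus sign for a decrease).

Bank of Canada balance sheet:
  Assets:      Securities −$94B
  Liabilities: Bank reserves −$80B, Currency in circulation −$14B
Commercial banking system:
  Assets:      Reserves at CB −$80B, Securities +$15B
  Liabilities: Checkable deposits −$65B
Change in total bank assets = -$65 billion.

-$65 billion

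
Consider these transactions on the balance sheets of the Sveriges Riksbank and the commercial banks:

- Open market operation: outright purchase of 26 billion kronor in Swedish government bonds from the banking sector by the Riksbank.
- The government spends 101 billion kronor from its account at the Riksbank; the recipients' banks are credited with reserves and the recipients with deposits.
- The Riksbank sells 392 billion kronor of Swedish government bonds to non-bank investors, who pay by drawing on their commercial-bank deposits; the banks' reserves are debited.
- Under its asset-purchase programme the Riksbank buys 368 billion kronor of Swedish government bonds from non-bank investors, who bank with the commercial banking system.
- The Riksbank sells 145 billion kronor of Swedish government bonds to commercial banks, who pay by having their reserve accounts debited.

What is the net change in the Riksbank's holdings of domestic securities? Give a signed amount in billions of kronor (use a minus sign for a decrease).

Riksbank balance sheet:
  Assets:      Securities −143B
  Liabilities: Bank reserves −42B, Government deposits −101B
So the change in the Riksbank's holdings of domestic securities is -143 billion.

-143 billion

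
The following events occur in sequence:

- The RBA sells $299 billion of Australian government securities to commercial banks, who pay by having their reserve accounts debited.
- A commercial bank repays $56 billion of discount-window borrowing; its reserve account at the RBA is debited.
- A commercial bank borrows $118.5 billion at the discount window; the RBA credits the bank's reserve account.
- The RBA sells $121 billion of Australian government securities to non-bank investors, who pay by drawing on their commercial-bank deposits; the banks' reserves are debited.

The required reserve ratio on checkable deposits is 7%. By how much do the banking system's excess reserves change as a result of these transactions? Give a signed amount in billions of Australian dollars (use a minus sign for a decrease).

OMO sale (to banks) $299 billion: reserves −$299B, deposits 0.
Discount-window repayment $56 billion: reserves −$56B, deposits 0.
Discount-window loan $118.5 billion: reserves +$118.5B, deposits 0.
Asset sale (to non-banks) $121 billion: reserves −$121B, deposits −$121B.
Totals: Δreserves = −$357.5B, Δdeposits = −$121B.
Δrequired reserves = 7% × −$121B = −$8.47B.
Δexcess reserves = Δreserves − Δrequired = −$357.5B − (−$8.47B) = -$349.03 billion.

-$349.03 billion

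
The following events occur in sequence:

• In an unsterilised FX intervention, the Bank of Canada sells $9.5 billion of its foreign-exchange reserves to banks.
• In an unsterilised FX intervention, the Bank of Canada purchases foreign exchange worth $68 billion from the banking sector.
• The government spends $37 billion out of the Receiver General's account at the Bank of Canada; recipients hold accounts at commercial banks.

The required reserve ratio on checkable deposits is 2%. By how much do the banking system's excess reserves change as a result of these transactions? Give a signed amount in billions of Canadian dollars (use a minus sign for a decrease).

FX sale $9.5 billion: reserves −$9.5B, deposits 0.
FX purchase $68 billion: reserves +$68B, deposits 0.
Government spending $37 billion: reserves +$37B, deposits +$37B.
Totals: Δreserves = +$95.5B, Δdeposits = +$37B.
Δrequired reserves = 2% × +$37B = +$0.74B.
Δexcess reserves = Δreserves − Δrequired = +$95.5B − (+$0.74B) = +$94.76 billion.

+$94.76 billion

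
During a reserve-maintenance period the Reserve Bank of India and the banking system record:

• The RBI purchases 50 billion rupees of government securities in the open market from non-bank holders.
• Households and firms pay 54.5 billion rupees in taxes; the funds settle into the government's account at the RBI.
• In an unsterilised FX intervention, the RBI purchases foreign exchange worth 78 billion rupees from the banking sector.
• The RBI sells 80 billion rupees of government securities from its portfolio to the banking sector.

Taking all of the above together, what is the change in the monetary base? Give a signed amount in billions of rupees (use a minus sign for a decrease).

RBI balance sheet:
  Assets:      Securities −30B, Foreign assets +78B
  Liabilities: Bank reserves −6.5B, Government deposits +54.5B
Monetary base = currency + reserves: 0 + (−6.5B) = -6.5 billion.

-6.5 billion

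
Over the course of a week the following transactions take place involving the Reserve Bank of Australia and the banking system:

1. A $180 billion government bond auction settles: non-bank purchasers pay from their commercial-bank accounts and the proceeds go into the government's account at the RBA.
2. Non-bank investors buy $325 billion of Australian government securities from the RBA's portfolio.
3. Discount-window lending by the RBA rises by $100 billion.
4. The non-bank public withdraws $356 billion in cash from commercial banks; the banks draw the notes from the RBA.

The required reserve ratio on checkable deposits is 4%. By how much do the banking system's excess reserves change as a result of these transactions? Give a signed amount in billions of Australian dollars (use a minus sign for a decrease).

-$726.56 billion

Government account inflow $180 billion: reserves −$180B, deposits −$180B.
Asset sale (to non-banks) $325 billion: reserves −$325B, deposits −$325B.
Discount-window loan $100 billion: reserves +$100B, deposits 0.
Currency withdrawal $356 billion: reserves −$356B, deposits −$356B.
Totals: Δreserves = −$761B, Δdeposits = −$861B.
Δrequired reserves = 4% × −$861B = −$34.44B.
Δexcess reserves = Δreserves − Δrequired = −$761B − (−$34.44B) = -$726.56 billion.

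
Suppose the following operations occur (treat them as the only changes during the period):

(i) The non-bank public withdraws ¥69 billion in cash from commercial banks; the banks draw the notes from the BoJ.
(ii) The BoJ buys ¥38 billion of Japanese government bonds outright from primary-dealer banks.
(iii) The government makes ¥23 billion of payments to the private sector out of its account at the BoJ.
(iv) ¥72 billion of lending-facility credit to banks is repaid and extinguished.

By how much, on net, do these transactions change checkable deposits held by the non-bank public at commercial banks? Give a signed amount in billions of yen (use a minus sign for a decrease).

-¥46 billion

BoJ balance sheet:
  Assets:      Securities +¥38B, Loans to banks −¥72B
  Liabilities: Bank reserves −¥80B, Currency in circulation +¥69B, Government deposits −¥23B
Commercial banking system:
  Assets:      Reserves at CB −¥80B, Securities −¥38B
  Liabilities: Checkable deposits −¥46B, Borrowings from CB −¥72B
So the change in checkable deposits held by the non-bank public at commercial banks is -¥46 billion.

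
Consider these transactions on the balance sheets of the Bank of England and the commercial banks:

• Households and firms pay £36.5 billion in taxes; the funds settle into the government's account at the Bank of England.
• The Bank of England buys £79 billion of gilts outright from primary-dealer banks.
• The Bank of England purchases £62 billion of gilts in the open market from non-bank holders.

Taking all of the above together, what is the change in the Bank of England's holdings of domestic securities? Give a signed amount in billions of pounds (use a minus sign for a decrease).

+£141 billion

Bank of England balance sheet:
  Assets:      Securities +£141B
  Liabilities: Bank reserves +£104.5B, Government deposits +£36.5B
So the change in the Bank of England's holdings of domestic securities is +£141 billion.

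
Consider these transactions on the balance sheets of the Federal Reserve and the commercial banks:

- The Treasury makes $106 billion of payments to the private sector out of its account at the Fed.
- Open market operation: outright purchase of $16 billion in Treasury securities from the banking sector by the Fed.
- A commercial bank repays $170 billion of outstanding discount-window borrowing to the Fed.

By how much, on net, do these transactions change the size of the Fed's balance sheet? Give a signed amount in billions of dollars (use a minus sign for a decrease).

-$154 billion

Government spending $106 billion: only the composition of liabilities changes → 0.
OMO purchase (from banks) $16 billion: a Fed asset is acquired → +$16B.
Discount-window repayment $170 billion: a Fed asset is shed → −$170B.
Net: 0 + 16 − 170 = -$154 billion.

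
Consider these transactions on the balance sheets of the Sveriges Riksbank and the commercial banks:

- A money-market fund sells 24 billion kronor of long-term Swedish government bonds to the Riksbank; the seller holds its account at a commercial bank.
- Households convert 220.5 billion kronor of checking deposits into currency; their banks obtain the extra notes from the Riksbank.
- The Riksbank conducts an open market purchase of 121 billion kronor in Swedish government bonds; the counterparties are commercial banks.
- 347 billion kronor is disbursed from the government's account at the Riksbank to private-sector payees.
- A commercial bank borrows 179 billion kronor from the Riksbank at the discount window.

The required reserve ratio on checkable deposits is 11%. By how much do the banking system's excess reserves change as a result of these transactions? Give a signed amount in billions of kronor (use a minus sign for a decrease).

Asset purchase (from non-banks) 24 billion kronor: reserves +24B, deposits +24B.
Currency withdrawal 220.5 billion kronor: reserves −220.5B, deposits −220.5B.
OMO purchase (from banks) 121 billion kronor: reserves +121B, deposits 0.
Government spending 347 billion kronor: reserves +347B, deposits +347B.
Discount-window loan 179 billion kronor: reserves +179B, deposits 0.
Totals: Δreserves = +450.5B, Δdeposits = +150.5B.
Δrequired reserves = 11% × +150.5B = +16.555B.
Δexcess reserves = Δreserves − Δrequired = +450.5B − (+16.555B) = +433.945 billion.

+433.945 billion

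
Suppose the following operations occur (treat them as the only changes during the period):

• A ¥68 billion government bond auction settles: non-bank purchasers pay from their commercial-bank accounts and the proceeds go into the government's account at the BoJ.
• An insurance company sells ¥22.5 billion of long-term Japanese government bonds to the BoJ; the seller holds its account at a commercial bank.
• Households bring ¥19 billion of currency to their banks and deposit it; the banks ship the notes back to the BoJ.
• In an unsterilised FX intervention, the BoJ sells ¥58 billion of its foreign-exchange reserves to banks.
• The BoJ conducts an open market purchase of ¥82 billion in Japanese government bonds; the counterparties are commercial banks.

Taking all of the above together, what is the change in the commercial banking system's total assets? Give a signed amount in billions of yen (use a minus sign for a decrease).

-¥26.5 billion

Government account inflow ¥68 billion: bank balance sheets shrink → −¥68B.
Asset purchase (from non-banks) ¥22.5 billion: bank balance sheets expand → +¥22.5B.
Currency deposit ¥19 billion: bank balance sheets expand → +¥19B.
FX sale ¥58 billion: just an asset swap on bank balance sheets → 0.
OMO purchase (from banks) ¥82 billion: just an asset swap on bank balance sheets → 0.
Net: −68 + 22.5 + 19 + 0 + 0 = -¥26.5 billion.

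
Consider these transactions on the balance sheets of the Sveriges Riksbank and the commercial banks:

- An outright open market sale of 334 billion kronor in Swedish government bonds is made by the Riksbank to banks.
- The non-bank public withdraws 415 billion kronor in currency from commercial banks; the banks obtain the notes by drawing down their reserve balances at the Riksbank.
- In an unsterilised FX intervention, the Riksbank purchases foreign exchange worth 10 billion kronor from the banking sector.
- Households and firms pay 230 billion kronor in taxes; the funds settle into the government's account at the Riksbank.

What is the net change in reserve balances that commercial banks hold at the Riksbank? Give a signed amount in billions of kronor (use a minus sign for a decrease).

-969 billion

OMO sale (to banks) 334 billion kronor: the buying banks pay out of their reserve balances → −334B.
Currency withdrawal 415 billion kronor: banks swap reserves for currency → −415B.
FX purchase 10 billion kronor: the Riksbank pays by crediting reserve accounts → +10B.
Government account inflow 230 billion kronor: funds move from bank reserves into the government account → −230B.
Net: −334 − 415 + 10 − 230 = -969 billion.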